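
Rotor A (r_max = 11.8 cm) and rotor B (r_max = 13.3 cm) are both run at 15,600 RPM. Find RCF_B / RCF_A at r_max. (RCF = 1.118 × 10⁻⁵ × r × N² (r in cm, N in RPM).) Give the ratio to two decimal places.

1.13

At fixed N, RCF ∝ r, so RCF_B/RCF_A = r_B/r_A = 13.3 / 11.8 = 1.1271.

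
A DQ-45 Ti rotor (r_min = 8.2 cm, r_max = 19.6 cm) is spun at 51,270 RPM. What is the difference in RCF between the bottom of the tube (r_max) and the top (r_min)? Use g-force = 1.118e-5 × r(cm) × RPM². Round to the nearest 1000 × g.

RCF_max = 1.118 × 10⁻⁵ × 19.6 × (51270)² = 1.118 × 10⁻⁵ × 19.6 × 2,628,612,900 ≈ 576,002.7 × g
RCF_min = 1.118 × 10⁻⁵ × 8.2 × (51270)² = 1.118 × 10⁻⁵ × 8.2 × 2,628,612,900 ≈ 240,980.7 × g
ΔRCF = 576,002.7 − 240,980.7 = 335,022

335000 ×g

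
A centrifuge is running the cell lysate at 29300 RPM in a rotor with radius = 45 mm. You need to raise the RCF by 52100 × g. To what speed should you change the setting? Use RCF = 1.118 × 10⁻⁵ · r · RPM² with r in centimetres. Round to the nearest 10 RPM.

43520 RPM

r = 45 mm = 4.5 cm
Current RCF = 1.118 × 10⁻⁵ × 4.5 × (29300)² = 1.118 × 10⁻⁵ × 4.5 × 858,490,000 ≈ 43,190.6 × g
Target RCF = 43,190.6 + 52,100 = 95,290.6 × g
N² = 95,290.6 / (5.031 × 10⁻⁵) = 1,894,068,774
N ≈ √1,894,068,774 ≈ 43,520.9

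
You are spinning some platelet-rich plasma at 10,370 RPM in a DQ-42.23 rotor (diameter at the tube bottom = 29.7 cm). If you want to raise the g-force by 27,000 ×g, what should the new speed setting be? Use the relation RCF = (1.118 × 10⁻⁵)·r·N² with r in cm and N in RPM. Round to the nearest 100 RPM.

16400 RPM

r = 29.7 / 2 = 14.85 cm
Current RCF = 1.118 × 10⁻⁵ × 14.85 × (10370)² = 1.118 × 10⁻⁵ × 14.85 × 107,536,900 ≈ 17,853.6 × g
Target RCF = 17,853.6 + 27,000 = 44,853.6 × g
N² = 44,853.6 / (16.6023 × 10⁻⁵) = 270,164,977
N ≈ √270,164,977 ≈ 16,436.7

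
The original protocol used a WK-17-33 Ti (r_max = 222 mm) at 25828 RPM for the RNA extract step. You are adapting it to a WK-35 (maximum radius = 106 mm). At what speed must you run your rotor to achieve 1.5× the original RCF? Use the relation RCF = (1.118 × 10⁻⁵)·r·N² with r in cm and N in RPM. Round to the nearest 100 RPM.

45800 RPM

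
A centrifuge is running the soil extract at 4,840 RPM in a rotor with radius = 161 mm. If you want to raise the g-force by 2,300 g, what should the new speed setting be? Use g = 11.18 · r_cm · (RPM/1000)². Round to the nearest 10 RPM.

N₂ ≈ 6020 RPM

r = 161 mm = 16.1 cm
Current RCF = 11.18 × 16.1 × (4.84)² = 11.18 × 16.1 × 23.4256 ≈ 4,216.6 × g
Target RCF = 4,216.6 + 2,300 = 6,516.6 × g
(N/1000)² = 6,516.6 / 179.998 = 36.20374
N = 1000 × √36.20374 ≈ 6,017.0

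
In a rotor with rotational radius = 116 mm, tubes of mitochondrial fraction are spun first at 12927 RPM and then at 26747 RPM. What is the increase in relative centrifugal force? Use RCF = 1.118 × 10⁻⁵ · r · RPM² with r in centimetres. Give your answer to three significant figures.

71100 g

r = 116 mm = 11.6 cm
RCF₁ = 1.118 × 10⁻⁵ × 11.6 × (12927)² = 1.118 × 10⁻⁵ × 11.6 × 167,107,329 ≈ 21,671.8 × g
RCF₂ = 1.118 × 10⁻⁵ × 11.6 × (26747)² = 1.118 × 10⁻⁵ × 11.6 × 715,402,009 ≈ 92,779.1 × g
Increase = 92,779.1 − 21,671.8 = 71,107.3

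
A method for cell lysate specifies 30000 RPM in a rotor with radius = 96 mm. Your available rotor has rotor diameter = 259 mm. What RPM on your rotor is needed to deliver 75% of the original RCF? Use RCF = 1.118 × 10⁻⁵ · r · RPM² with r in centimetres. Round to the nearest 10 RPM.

22370 RPM

Original rotor: r = 96 mm = 9.6 cm
RCF = 1.118 × 10⁻⁵ × r × N²
RCF_original = 1.118 × 10⁻⁵ × 9.6 × (30000)² = 1.118 × 10⁻⁵ × 9.6 × 900,000,000 ≈ 96,595.2 × g
Target RCF = 0.75 × 96,595.2 ≈ 72,446.4 × g
Your rotor: r = 259 mm / 2 = 129.5 mm = 12.95 cm
72,446.4 = 1.118 × 10⁻⁵ × 12.95 × N²
N² = 72,446.4 / (14.4781 × 10⁻⁵) = 500,386,100
N ≈ √500,386,100 ≈ 22,369.3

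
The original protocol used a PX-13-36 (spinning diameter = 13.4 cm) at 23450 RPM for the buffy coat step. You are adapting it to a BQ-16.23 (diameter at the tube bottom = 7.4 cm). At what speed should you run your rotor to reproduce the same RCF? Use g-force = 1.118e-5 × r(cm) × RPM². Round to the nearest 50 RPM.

31550 RPM

Original rotor: r = 13.4 / 2 = 6.7 cm
RCF = 1.118 × 10⁻⁵ × r × N²
RCF_original = 1.118 × 10⁻⁵ × 6.7 × (23450)² = 1.118 × 10⁻⁵ × 6.7 × 549,902,500 ≈ 41,191 × g
Your rotor: r = 7.4 / 2 = 3.7 cm
41,191 = 1.118 × 10⁻⁵ × 3.7 × N²
N² = 41,191 / (4.1366 × 10⁻⁵) = 995,769,473
N ≈ √995,769,473 ≈ 31,555.8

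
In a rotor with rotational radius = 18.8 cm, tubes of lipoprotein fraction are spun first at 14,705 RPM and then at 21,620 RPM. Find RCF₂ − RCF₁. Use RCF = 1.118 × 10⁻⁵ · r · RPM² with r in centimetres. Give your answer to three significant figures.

≈ 52800 x g

RCF₁ = 1.118 × 10⁻⁵ × 18.8 × (14705)² = 1.118 × 10⁻⁵ × 18.8 × 216,237,025 ≈ 45,449.6 × g
RCF₂ = 1.118 × 10⁻⁵ × 18.8 × (21620)² = 1.118 × 10⁻⁵ × 18.8 × 467,424,400 ≈ 98,245.1 × g
Increase = 98,245.1 − 45,449.6 = 52,795.5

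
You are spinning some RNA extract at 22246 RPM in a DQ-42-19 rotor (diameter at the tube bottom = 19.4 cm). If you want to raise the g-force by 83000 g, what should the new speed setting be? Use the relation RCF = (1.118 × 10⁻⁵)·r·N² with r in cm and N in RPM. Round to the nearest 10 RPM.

≈ 35500 RPM

r = 19.4 / 2 = 9.7 cm
Current RCF = 1.118 × 10⁻⁵ × 9.7 × (22246)² = 1.118 × 10⁻⁵ × 9.7 × 494,884,516 ≈ 53,668.2 × g
Target RCF = 53,668.2 + 83,000 = 136,668.2 × g
N² = 136,668.2 / (10.8446 × 10⁻⁵) = 1,260,241,964
N ≈ √1,260,241,964 ≈ 35,499.9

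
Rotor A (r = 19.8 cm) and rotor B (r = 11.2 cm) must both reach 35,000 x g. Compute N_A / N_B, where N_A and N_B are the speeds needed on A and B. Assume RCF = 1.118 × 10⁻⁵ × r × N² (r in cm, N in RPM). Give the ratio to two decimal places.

At fixed RCF, N ∝ 1/√r, so N_A/N_B = √(r_B/r_A) = √(11.2/19.8) = √0.565657 = 0.7521.

0.75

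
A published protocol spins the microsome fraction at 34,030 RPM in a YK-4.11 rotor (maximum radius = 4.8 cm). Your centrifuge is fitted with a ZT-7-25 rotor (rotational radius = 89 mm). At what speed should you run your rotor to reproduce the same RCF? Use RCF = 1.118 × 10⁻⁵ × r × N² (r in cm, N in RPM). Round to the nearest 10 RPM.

RCF_original = 1.118 × 10⁻⁵ × 4.8 × (34030)² = 1.118 × 10⁻⁵ × 4.8 × 1,158,040,900 ≈ 62,145.1 × g
Your rotor: r = 89 mm = 8.9 cm
62,145.1 = 1.118 × 10⁻⁵ × 8.9 × N²
N² = 62,145.1 / (9.9502 × 10⁻⁵) = 624,561,315
N ≈ √624,561,315 ≈ 24,991.2

≈ 24990 RPM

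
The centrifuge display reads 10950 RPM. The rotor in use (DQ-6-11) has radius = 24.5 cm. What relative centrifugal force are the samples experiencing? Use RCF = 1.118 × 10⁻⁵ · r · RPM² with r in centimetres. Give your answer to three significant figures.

RCF = 1.118 × 10⁻⁵ × 24.5 × (10950)² = 1.118 × 10⁻⁵ × 24.5 × 119,902,500 ≈ 32,842.5 × g

RCF ≈ 32800 × g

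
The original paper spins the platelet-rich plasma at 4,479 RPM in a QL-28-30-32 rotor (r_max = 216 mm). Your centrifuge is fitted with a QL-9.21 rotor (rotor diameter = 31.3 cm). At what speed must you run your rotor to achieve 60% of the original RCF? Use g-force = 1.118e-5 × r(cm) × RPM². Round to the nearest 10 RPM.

Original rotor: r = 216 mm = 21.6 cm
RCF_original = 1.118 × 10⁻⁵ × 21.6 × (4479)² = 1.118 × 10⁻⁵ × 21.6 × 20,061,441 ≈ 4,844.6 × g
Target RCF = 0.6 × 4,844.6 ≈ 2,906.8 × g
Your rotor: r = 31.3 / 2 = 15.65 cm
2,906.8 = 1.118 × 10⁻⁵ × 15.65 × N²
N² = 2,906.8 / (17.4967 × 10⁻⁵) = 16,613,419
N ≈ √16,613,419 ≈ 4,076.0

4080 RPM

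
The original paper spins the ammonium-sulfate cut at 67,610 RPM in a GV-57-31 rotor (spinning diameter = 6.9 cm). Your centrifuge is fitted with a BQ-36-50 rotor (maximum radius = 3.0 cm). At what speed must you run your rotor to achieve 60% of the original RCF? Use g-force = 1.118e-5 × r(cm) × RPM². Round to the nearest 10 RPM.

Original rotor: r = 6.9 / 2 = 3.45 cm
RCF = 1.118 × 10⁻⁵ × r × N²
RCF_original = 1.118 × 10⁻⁵ × 3.45 × (67610)² = 1.118 × 10⁻⁵ × 3.45 × 4,571,112,100 ≈ 176,312.4 × g
Target RCF = 0.6 × 176,312.4 ≈ 105,787.4 × g
105,787.4 = 1.118 × 10⁻⁵ × 3 × N²
N² = 105,787.4 / (3.354 × 10⁻⁵) = 3,154,066,786
N ≈ √3,154,066,786 ≈ 56,161.1

≈ 56160 RPM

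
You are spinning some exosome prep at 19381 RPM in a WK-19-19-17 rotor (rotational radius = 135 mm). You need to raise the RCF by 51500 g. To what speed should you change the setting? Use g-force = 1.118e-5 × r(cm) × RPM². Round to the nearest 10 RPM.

r = 135 mm = 13.5 cm
Current RCF = 1.118 × 10⁻⁵ × 13.5 × (19381)² = 1.118 × 10⁻⁵ × 13.5 × 375,623,161 ≈ 56,692.8 × g
Target RCF = 56,692.8 + 51,500 = 108,192.8 × g
N² = 108,192.8 / (15.093 × 10⁻⁵) = 716,840,920
N ≈ √716,840,920 ≈ 26,773.9

≈ 26770 RPM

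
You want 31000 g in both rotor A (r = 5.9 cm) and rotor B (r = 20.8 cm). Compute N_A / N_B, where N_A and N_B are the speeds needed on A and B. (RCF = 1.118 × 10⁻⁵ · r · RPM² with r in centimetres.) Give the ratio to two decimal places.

1.88

At fixed RCF, N ∝ 1/√r, so N_A/N_B = √(r_B/r_A) = √(20.8/5.9) = √3.525424 = 1.8776.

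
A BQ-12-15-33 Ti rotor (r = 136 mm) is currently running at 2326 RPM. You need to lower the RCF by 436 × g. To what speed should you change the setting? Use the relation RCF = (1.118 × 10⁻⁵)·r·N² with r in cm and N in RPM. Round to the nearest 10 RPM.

r = 136 mm = 13.6 cm
Current RCF = 1.118 × 10⁻⁵ × 13.6 × (2326)² = 1.118 × 10⁻⁵ × 13.6 × 5,410,276 ≈ 822.6 × g
Target RCF = 822.6 − 436 = 386.6 × g
N² = 386.6 / (15.2048 × 10⁻⁵) = 2,542,618
N ≈ √2,542,618 ≈ 1,594.6

N₂ ≈ 1590 RPM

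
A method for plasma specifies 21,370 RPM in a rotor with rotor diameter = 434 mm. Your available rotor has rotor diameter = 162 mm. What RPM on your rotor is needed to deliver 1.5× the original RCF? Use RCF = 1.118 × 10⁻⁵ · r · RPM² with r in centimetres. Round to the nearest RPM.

42839 RPM

Original rotor: r = 434 mm / 2 = 217 mm = 21.7 cm
RCF_original = 1.118 × 10⁻⁵ × 21.7 × (21370)² = 1.118 × 10⁻⁵ × 21.7 × 456,676,900 ≈ 110,792.6 × g
Target RCF = 1.5 × 110,792.6 ≈ 166,188.9 × g
Your rotor: r = 162 mm / 2 = 81 mm = 8.1 cm
166,188.9 = 1.118 × 10⁻⁵ × 8.1 × N²
N² = 166,188.9 / (9.0558 × 10⁻⁵) = 1,835,165,308
N ≈ √1,835,165,308 ≈ 42,838.8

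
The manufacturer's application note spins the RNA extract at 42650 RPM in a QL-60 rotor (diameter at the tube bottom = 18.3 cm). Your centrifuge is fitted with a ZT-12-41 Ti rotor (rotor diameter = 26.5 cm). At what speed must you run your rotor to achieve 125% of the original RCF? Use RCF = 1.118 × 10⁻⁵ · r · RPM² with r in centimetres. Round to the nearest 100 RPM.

Original rotor: r = 18.3 / 2 = 9.15 cm
RCF = 1.118 × 10⁻⁵ × r × N²
RCF_original = 1.118 × 10⁻⁵ × 9.15 × (42650)² = 1.118 × 10⁻⁵ × 9.15 × 1,819,022,500 ≈ 186,080.5 × g
Target RCF = 1.25 × 186,080.5 ≈ 232,600.6 × g
Your rotor: r = 26.5 / 2 = 13.25 cm
232,600.6 = 1.118 × 10⁻⁵ × 13.25 × N²
N² = 232,600.6 / (14.8135 × 10⁻⁵) = 1,570,193,405
N ≈ √1,570,193,405 ≈ 39,625.7

≈ 39600 RPM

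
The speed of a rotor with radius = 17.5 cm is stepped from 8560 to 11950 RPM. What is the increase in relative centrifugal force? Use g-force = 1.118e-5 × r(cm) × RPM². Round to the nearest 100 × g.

13600 ×g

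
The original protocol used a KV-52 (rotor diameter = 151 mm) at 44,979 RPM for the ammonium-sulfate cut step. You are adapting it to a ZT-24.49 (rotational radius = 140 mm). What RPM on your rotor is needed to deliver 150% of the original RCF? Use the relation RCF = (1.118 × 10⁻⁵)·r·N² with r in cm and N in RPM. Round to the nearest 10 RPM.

≈ 40450 RPM

Original rotor: r = 151 mm / 2 = 75.5 mm = 7.55 cm
RCF_original = 1.118 × 10⁻⁵ × 7.55 × (44979)² = 1.118 × 10⁻⁵ × 7.55 × 2,023,110,441 ≈ 170,768.7 × g
Target RCF = 1.5 × 170,768.7 ≈ 256,153.1 × g
Your rotor: r = 140 mm = 14.0 cm
256,153.1 = 1.118 × 10⁻⁵ × 14 × N²
N² = 256,153.1 / (15.652 × 10⁻⁵) = 1,636,551,878
N ≈ √1,636,551,878 ≈ 40,454.3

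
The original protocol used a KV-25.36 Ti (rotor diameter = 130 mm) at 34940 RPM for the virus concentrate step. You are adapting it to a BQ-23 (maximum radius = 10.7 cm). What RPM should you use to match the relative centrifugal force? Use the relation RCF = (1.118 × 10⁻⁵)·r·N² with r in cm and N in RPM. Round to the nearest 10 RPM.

Original rotor: r = 130 mm / 2 = 65 mm = 6.5 cm
RCF_original = 1.118 × 10⁻⁵ × 6.5 × (34940)² = 1.118 × 10⁻⁵ × 6.5 × 1,220,803,600 ≈ 88,715.8 × g
88,715.8 = 1.118 × 10⁻⁵ × 10.7 × N²
N² = 88,715.8 / (11.9626 × 10⁻⁵) = 741,609,684
N ≈ √741,609,684 ≈ 27,232.5

27230 RPM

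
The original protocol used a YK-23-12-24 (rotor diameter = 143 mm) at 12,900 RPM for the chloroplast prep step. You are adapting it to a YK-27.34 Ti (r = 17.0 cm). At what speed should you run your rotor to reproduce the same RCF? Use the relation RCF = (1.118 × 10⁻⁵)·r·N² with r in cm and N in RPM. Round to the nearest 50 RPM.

≈ 8350 RPM

Original rotor: r = 143 mm / 2 = 71.5 mm = 7.15 cm
RCF_original = 1.118 × 10⁻⁵ × 7.15 × (12900)² = 1.118 × 10⁻⁵ × 7.15 × 166,410,000 ≈ 13,302.3 × g
13,302.3 = 1.118 × 10⁻⁵ × 17 × N²
N² = 13,302.3 / (19.006 × 10⁻⁵) = 69,990,003
N ≈ √69,990,003 ≈ 8,366.0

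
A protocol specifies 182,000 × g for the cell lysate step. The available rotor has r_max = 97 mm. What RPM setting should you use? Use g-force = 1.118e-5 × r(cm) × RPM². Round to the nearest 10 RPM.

r = 97 mm = 9.7 cm
182,000 = 1.118 × 10⁻⁵ × 9.7 × N²
N² = 182,000 / (10.8446 × 10⁻⁵) = 1,678,254,615
N ≈ √1,678,254,615 ≈ 40,966.5

40970 RPM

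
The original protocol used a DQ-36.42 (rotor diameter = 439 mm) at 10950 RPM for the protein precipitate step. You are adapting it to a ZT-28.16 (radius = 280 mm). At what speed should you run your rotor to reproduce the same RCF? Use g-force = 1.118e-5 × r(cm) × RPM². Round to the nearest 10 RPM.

9700 RPM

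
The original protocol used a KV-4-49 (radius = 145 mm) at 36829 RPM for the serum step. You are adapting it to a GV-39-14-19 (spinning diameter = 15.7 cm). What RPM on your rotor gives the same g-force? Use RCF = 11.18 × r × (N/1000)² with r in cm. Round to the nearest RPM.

≈ 50054 RPM

Original rotor: r = 145 mm = 14.5 cm
RCF = 11.18 × r × (N/1000)²
RCF_original = 11.18 × 14.5 × (36.829)² = 11.18 × 14.5 × 1,356.375241 ≈ 219,882 × g
Your rotor: r = 15.7 / 2 = 7.85 cm
219,882 = 11.18 × 7.85 × (N/1000)²
(N/1000)² = 219,882 / 87.763 = 2505.407
N = 1000 × √2505.407 ≈ 50,054.0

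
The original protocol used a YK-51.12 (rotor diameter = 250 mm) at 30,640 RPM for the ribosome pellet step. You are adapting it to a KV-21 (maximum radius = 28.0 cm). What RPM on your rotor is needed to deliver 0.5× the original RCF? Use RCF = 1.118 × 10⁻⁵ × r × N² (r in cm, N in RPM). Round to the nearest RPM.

14476 RPM

Original rotor: r = 250 mm / 2 = 125 mm = 12.5 cm
RCF_original = 1.118 × 10⁻⁵ × 12.5 × (30640)² = 1.118 × 10⁻⁵ × 12.5 × 938,809,600 ≈ 131,198.6 × g
Target RCF = 0.5 × 131,198.6 ≈ 65,599.3 × g
65,599.3 = 1.118 × 10⁻⁵ × 28 × N²
N² = 65,599.3 / (31.304 × 10⁻⁵) = 209,555,648
N ≈ √209,555,648 ≈ 14,476.0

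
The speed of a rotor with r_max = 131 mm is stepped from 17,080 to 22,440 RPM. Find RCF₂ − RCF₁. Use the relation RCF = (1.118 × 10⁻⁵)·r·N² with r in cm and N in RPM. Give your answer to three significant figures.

31000 x g

r = 131 mm = 13.1 cm
RCF₁ = 1.118 × 10⁻⁵ × 13.1 × (17080)² = 1.118 × 10⁻⁵ × 13.1 × 291,726,400 ≈ 42,725.7 × g
RCF₂ = 1.118 × 10⁻⁵ × 13.1 × (22440)² = 1.118 × 10⁻⁵ × 13.1 × 503,553,600 ≈ 73,749.5 × g
Increase = 73,749.5 − 42,725.7 = 31,023.8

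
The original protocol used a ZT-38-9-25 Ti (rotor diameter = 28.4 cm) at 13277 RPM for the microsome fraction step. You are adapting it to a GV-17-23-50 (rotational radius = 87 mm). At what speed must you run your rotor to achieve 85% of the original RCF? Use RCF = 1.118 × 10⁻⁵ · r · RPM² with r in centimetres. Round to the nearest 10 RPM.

15640 RPM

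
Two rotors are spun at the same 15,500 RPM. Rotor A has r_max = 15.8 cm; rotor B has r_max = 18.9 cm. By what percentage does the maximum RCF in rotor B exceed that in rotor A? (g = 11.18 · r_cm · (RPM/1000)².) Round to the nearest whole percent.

20%

At equal RPM, RCF scales linearly with r: ratio = 18.9 / 15.8 = 1.1962.
So rotor B delivers 19.6% more g-force.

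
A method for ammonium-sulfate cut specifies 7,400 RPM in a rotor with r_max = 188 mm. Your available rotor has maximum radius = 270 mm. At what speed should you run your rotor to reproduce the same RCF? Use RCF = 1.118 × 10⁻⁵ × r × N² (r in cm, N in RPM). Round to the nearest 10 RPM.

Original rotor: r = 188 mm = 18.8 cm
RCF_original = 1.118 × 10⁻⁵ × 18.8 × (7400)² = 1.118 × 10⁻⁵ × 18.8 × 54,760,000 ≈ 11,509.7 × g
Your rotor: r = 270 mm = 27.0 cm
11,509.7 = 1.118 × 10⁻⁵ × 27 × N²
N² = 11,509.7 / (30.186 × 10⁻⁵) = 38,129,265
N ≈ √38,129,265 ≈ 6,174.9

≈ 6170 RPM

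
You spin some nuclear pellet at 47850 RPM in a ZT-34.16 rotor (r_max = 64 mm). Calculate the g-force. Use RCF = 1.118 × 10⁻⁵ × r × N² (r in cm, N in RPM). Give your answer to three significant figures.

≈ 164000 ×g

r = 64 mm = 6.4 cm
RCF = 1.118 × 10⁻⁵ × r × N²
RCF = 1.118 × 10⁻⁵ × 6.4 × (47850)² = 1.118 × 10⁻⁵ × 6.4 × 2,289,622,500 ≈ 163,827.1 × g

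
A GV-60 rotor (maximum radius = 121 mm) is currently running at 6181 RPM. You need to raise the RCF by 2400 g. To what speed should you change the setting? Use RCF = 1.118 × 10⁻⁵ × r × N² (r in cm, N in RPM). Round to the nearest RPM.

r = 121 mm = 12.1 cm
Current RCF = 1.118 × 10⁻⁵ × 12.1 × (6181)² = 1.118 × 10⁻⁵ × 12.1 × 38,204,761 ≈ 5,168.3 × g
Target RCF = 5,168.3 + 2,400 = 7,568.3 × g
N² = 7,568.3 / (13.5278 × 10⁻⁵) = 55,946,274
N ≈ √55,946,274 ≈ 7,479.7

≈ 7480 RPM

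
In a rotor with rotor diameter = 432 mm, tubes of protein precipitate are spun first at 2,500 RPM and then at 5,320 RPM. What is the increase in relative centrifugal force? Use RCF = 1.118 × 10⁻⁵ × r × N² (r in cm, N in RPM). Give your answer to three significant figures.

r = 432 mm / 2 = 216 mm = 21.6 cm
RCF₁ = 1.118 × 10⁻⁵ × 21.6 × (2500)² = 1.118 × 10⁻⁵ × 21.6 × 6,250,000 ≈ 1,509.3 × g
RCF₂ = 1.118 × 10⁻⁵ × 21.6 × (5320)² = 1.118 × 10⁻⁵ × 21.6 × 28,302,400 ≈ 6,834.7 × g
Increase = 6,834.7 − 1,509.3 = 5,325.4

5330 × g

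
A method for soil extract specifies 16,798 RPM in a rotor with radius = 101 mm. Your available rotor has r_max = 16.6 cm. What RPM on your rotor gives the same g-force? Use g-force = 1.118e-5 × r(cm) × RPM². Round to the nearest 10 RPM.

Original rotor: r = 101 mm = 10.1 cm
RCF_original = 1.118 × 10⁻⁵ × 10.1 × (16798)² = 1.118 × 10⁻⁵ × 10.1 × 282,172,804 ≈ 31,862.4 × g
31,862.4 = 1.118 × 10⁻⁵ × 16.6 × N²
N² = 31,862.4 / (18.5588 × 10⁻⁵) = 171,683,514
N ≈ √171,683,514 ≈ 13,102.8

13100 RPM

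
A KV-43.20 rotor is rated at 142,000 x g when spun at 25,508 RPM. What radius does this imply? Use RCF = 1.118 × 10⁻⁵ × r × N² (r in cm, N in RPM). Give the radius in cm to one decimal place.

≈ 19.5 cm

142000 = 1.118 × 10⁻⁵ × r × (25508)²
r = 142000 / (1.118 × 10⁻⁵ × 650,658,064) = 142000 / 7274.357 ≈ 19.521 cm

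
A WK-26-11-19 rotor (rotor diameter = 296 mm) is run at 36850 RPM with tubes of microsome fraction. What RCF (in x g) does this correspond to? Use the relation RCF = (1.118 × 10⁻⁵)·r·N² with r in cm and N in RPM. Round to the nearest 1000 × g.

r = 296 mm / 2 = 148 mm = 14.8 cm
RCF = 1.118 × 10⁻⁵ × 14.8 × (36850)² = 1.118 × 10⁻⁵ × 14.8 × 1,357,922,500 ≈ 224,687.3 × g

225000 x g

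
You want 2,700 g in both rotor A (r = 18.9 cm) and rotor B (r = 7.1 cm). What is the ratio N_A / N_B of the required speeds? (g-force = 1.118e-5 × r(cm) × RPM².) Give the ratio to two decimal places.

At fixed RCF, N ∝ 1/√r, so N_A/N_B = √(r_B/r_A) = √(7.1/18.9) = √0.375661 = 0.6129.

0.61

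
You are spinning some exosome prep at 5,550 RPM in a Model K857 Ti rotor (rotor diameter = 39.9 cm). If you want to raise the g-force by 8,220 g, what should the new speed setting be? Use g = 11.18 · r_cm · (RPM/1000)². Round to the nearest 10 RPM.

8230 RPM

r = 39.9 / 2 = 19.95 cm
Current RCF = 11.18 × 19.95 × (5.55)² = 11.18 × 19.95 × 30.8025 ≈ 6,870.2 × g
Target RCF = 6,870.2 + 8,220 = 15,090.2 × g
(N/1000)² = 15,090.2 / 223.041 = 67.65662
N = 1000 × √67.65662 ≈ 8,225.4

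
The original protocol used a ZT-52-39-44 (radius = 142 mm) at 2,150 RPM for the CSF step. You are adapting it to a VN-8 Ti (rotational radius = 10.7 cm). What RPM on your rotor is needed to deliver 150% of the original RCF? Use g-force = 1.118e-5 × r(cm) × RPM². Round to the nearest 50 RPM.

Original rotor: r = 142 mm = 14.2 cm
RCF_original = 1.118 × 10⁻⁵ × 14.2 × (2150)² = 1.118 × 10⁻⁵ × 14.2 × 4,622,500 ≈ 733.8 × g
Target RCF = 1.5 × 733.8 ≈ 1,100.7 × g
1,100.7 = 1.118 × 10⁻⁵ × 10.7 × N²
N² = 1,100.7 / (11.9626 × 10⁻⁵) = 9,201,177
N ≈ √9,201,177 ≈ 3,033.3

≈ 3050 RPM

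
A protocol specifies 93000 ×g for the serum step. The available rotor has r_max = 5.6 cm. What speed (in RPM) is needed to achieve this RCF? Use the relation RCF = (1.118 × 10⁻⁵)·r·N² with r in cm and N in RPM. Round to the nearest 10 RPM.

RCF = 1.118 × 10⁻⁵ × r × N²
93,000 = 1.118 × 10⁻⁵ × 5.6 × N²
N² = 93,000 / (6.2608 × 10⁻⁵) = 1,485,433,171
N ≈ √1,485,433,171 ≈ 38,541.3

N ≈ 38540 RPM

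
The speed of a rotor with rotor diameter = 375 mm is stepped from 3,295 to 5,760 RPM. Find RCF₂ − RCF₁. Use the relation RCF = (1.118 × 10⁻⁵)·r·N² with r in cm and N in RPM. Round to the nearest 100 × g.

4700 g

r = 375 mm / 2 = 187.5 mm = 18.75 cm
RCF₁ = 1.118 × 10⁻⁵ × 18.75 × (3295)² = 1.118 × 10⁻⁵ × 18.75 × 10,857,025 ≈ 2,275.9 × g
RCF₂ = 1.118 × 10⁻⁵ × 18.75 × (5760)² = 1.118 × 10⁻⁵ × 18.75 × 33,177,600 ≈ 6,954.9 × g
Increase = 6,954.9 − 2,275.9 = 4,679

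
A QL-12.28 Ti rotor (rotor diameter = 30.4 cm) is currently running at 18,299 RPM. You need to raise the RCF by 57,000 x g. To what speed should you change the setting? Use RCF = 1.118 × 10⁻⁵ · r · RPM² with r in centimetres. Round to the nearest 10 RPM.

≈ 25890 RPM

r = 30.4 / 2 = 15.2 cm
Current RCF = 1.118 × 10⁻⁵ × 15.2 × (18299)² = 1.118 × 10⁻⁵ × 15.2 × 334,853,401 ≈ 56,903.6 × g
Target RCF = 56,903.6 + 57,000 = 113,903.6 × g
N² = 113,903.6 / (16.9936 × 10⁻⁵) = 670,273,515
N ≈ √670,273,515 ≈ 25,889.6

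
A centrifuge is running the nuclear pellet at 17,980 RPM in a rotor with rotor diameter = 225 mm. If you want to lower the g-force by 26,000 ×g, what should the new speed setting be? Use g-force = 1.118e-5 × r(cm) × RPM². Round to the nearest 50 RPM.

N₂ ≈ 10800 RPM

r = 225 mm / 2 = 112.5 mm = 11.25 cm
Current RCF = 1.118 × 10⁻⁵ × 11.25 × (17980)² = 1.118 × 10⁻⁵ × 11.25 × 323,280,400 ≈ 40,660.6 × g
Target RCF = 40,660.6 − 26,000 = 14,660.6 × g
N² = 14,660.6 / (12.5775 × 10⁻⁵) = 116,562,115
N ≈ √116,562,115 ≈ 10,796.4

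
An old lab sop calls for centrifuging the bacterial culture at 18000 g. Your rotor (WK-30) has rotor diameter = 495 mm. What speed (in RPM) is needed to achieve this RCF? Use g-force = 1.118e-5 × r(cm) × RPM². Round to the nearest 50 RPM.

≈ 8050 RPM

r = 495 mm / 2 = 247.5 mm = 24.75 cm
RCF = 1.118 × 10⁻⁵ × r × N²
18,000 = 1.118 × 10⁻⁵ × 24.75 × N²
N² = 18,000 / (27.6705 × 10⁻⁵) = 65,051,228
N ≈ √65,051,228 ≈ 8,065.4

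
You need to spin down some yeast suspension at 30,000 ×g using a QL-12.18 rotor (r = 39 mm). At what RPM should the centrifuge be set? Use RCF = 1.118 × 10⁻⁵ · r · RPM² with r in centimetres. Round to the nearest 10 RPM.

N ≈ 26230 RPM

r = 39 mm = 3.9 cm
30,000 = 1.118 × 10⁻⁵ × 3.9 × N²
N² = 30,000 / (4.3602 × 10⁻⁵) = 688,041,833
N ≈ √688,041,833 ≈ 26,230.6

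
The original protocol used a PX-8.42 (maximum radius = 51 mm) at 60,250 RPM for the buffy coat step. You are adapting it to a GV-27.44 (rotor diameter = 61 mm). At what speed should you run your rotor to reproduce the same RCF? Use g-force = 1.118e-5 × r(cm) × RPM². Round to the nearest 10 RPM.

Original rotor: r = 51 mm = 5.1 cm
RCF_original = 1.118 × 10⁻⁵ × 5.1 × (60250)² = 1.118 × 10⁻⁵ × 5.1 × 3,630,062,500 ≈ 206,978.9 × g
Your rotor: r = 61 mm / 2 = 30.5 mm = 3.05 cm
206,978.9 = 1.118 × 10⁻⁵ × 3.05 × N²
N² = 206,978.9 / (3.4099 × 10⁻⁵) = 6,069,940,467
N ≈ √6,069,940,467 ≈ 77,909.8

≈ 77910 RPM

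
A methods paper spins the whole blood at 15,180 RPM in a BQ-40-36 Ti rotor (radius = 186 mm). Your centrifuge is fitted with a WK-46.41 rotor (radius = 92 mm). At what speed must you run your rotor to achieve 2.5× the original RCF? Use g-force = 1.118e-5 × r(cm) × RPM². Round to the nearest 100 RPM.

≈ 34100 RPM

Original rotor: r = 186 mm = 18.6 cm
RCF_original = 1.118 × 10⁻⁵ × 18.6 × (15180)² = 1.118 × 10⁻⁵ × 18.6 × 230,432,400 ≈ 47,918 × g
Target RCF = 2.5 × 47,918 ≈ 119,795 × g
Your rotor: r = 92 mm = 9.2 cm
119,795 = 1.118 × 10⁻⁵ × 9.2 × N²
N² = 119,795 / (10.2856 × 10⁻⁵) = 1,164,686,552
N ≈ √1,164,686,552 ≈ 34,127.5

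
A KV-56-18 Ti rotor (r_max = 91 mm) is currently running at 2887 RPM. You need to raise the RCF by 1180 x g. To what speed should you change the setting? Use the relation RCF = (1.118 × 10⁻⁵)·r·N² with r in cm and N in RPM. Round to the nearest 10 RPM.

N₂ ≈ 4460 RPM

r = 91 mm = 9.1 cm
Current RCF = 1.118 × 10⁻⁵ × 9.1 × (2887)² = 1.118 × 10⁻⁵ × 9.1 × 8,334,769 ≈ 848 × g
Target RCF = 848 + 1,180 = 2,028 × g
N² = 2,028 / (10.1738 × 10⁻⁵) = 19,933,555
N ≈ √19,933,555 ≈ 4,464.7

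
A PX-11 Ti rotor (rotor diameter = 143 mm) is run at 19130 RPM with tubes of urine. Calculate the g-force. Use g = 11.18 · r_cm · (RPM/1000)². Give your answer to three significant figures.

RCF ≈ 29300 g

r = 143 mm / 2 = 71.5 mm = 7.15 cm
RCF = 11.18 × 7.15 × (19.13)² = 11.18 × 7.15 × 365.9569 ≈ 29,253.5 × g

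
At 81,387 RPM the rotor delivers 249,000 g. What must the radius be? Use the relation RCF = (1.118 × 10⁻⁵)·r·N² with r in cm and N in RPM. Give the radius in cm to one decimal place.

RCF = 1.118 × 10⁻⁵ × r × N²
249000 = 1.118 × 10⁻⁵ × r × (81387)²
r = 249000 / (1.118 × 10⁻⁵ × 6,623,843,769) = 249000 / 74054.57 ≈ 3.362 cm

3.4 cm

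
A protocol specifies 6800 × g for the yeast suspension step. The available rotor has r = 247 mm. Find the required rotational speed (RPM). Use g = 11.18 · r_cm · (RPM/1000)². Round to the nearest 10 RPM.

r = 247 mm = 24.7 cm
RCF = 11.18 × r × (N/1000)²
6,800 = 11.18 × 24.7 × (N/1000)²
(N/1000)² = 6,800 / 276.146 = 24.62466
N = 1000 × √24.62466 ≈ 4,962.3

N ≈ 4960 RPM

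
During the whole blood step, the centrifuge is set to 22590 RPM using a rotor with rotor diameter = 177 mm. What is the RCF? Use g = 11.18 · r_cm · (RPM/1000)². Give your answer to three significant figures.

≈ 50500 g

r = 177 mm / 2 = 88.5 mm = 8.85 cm
RCF = 11.18 × r × (N/1000)²
RCF = 11.18 × 8.85 × (22.59)² = 11.18 × 8.85 × 510.3081 ≈ 50,491.4 × g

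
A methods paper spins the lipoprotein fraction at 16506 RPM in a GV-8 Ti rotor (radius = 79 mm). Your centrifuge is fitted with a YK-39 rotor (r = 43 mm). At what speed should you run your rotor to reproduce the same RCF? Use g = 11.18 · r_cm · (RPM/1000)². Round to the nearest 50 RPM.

22350 RPM

Original rotor: r = 79 mm = 7.9 cm
RCF = 11.18 × r × (N/1000)²
RCF_original = 11.18 × 7.9 × (16.506)² = 11.18 × 7.9 × 272.448036 ≈ 24,063.2 × g
Your rotor: r = 43 mm = 4.3 cm
24,063.2 = 11.18 × 4.3 × (N/1000)²
(N/1000)² = 24,063.2 / 48.074 = 500.545
N = 1000 × √500.545 ≈ 22,372.9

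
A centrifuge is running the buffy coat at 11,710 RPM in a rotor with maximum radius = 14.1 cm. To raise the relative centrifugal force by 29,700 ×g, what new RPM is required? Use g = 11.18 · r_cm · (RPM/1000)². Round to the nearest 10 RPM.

≈ 18040 RPM

Current RCF = 11.18 × 14.1 × (11.71)² = 11.18 × 14.1 × 137.1241 ≈ 21,616 × g
Target RCF = 21,616 + 29,700 = 51,316 × g
(N/1000)² = 51,316 / 157.638 = 325.5306
N = 1000 × √325.5306 ≈ 18,042.5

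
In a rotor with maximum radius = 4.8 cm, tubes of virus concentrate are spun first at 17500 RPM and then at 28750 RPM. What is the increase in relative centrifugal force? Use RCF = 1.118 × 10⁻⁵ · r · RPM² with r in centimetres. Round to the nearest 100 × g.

≈ 27900 g

RCF₁ = 1.118 × 10⁻⁵ × 4.8 × (17500)² = 1.118 × 10⁻⁵ × 4.8 × 306,250,000 ≈ 16,434.6 × g
RCF₂ = 1.118 × 10⁻⁵ × 4.8 × (28750)² = 1.118 × 10⁻⁵ × 4.8 × 826,562,500 ≈ 44,356.7 × g
Increase = 44,356.7 − 16,434.6 = 27,922.1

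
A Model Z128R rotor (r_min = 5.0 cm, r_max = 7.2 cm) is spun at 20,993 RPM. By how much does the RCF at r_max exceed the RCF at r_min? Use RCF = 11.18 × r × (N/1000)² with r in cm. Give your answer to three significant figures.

10800 ×g

ΔRCF = 11.18 × (r_max − r_min) × (N/1000)² = 11.18 × 2.2 × 440.706049 ≈ 10,839.6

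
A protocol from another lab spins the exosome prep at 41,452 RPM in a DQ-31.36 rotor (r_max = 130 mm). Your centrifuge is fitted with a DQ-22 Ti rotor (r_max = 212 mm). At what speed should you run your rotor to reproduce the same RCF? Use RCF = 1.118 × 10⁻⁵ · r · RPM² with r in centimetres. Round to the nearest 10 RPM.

Original rotor: r = 130 mm = 13.0 cm
RCF_original = 1.118 × 10⁻⁵ × 13 × (41452)² = 1.118 × 10⁻⁵ × 13 × 1,718,268,304 ≈ 249,733.1 × g
Your rotor: r = 212 mm = 21.2 cm
249,733.1 = 1.118 × 10⁻⁵ × 21.2 × N²
N² = 249,733.1 / (23.7016 × 10⁻⁵) = 1,053,655,028
N ≈ √1,053,655,028 ≈ 32,460.1

32460 RPM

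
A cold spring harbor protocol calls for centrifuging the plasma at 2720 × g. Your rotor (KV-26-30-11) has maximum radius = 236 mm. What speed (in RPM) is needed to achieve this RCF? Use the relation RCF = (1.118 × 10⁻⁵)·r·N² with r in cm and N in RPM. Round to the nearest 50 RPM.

r = 236 mm = 23.6 cm
RCF = 1.118 × 10⁻⁵ × r × N²
2,720 = 1.118 × 10⁻⁵ × 23.6 × N²
N² = 2,720 / (26.3848 × 10⁻⁵) = 10,308,966
N ≈ √10,308,966 ≈ 3,210.8

3200 RPM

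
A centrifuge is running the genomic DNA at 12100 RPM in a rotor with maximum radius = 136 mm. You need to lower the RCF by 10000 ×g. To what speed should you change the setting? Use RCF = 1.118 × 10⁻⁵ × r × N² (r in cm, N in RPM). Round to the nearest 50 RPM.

r = 136 mm = 13.6 cm
Current RCF = 1.118 × 10⁻⁵ × 13.6 × (12100)² = 1.118 × 10⁻⁵ × 13.6 × 146,410,000 ≈ 22,261.3 × g
Target RCF = 22,261.3 − 10,000 = 12,261.3 × g
N² = 12,261.3 / (15.2048 × 10⁻⁵) = 80,640,982
N ≈ √80,640,982 ≈ 8,980.0

9000 RPM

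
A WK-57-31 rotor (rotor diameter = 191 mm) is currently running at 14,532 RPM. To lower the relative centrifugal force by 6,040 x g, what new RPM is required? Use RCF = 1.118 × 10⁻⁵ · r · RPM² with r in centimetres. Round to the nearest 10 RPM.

≈ 12430 RPM

r = 191 mm / 2 = 95.5 mm = 9.55 cm
Current RCF = 1.118 × 10⁻⁵ × 9.55 × (14532)² = 1.118 × 10⁻⁵ × 9.55 × 211,179,024 ≈ 22,547.4 × g
Target RCF = 22,547.4 − 6,040 = 16,507.4 × g
N² = 16,507.4 / (10.6769 × 10⁻⁵) = 154,608,547
N ≈ √154,608,547 ≈ 12,434.2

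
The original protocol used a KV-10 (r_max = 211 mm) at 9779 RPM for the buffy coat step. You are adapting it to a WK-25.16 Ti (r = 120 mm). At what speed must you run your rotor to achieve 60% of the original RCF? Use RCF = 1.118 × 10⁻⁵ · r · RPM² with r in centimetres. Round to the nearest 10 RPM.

10040 RPM

Original rotor: r = 211 mm = 21.1 cm
RCF_original = 1.118 × 10⁻⁵ × 21.1 × (9779)² = 1.118 × 10⁻⁵ × 21.1 × 95,628,841 ≈ 22,558.7 × g
Target RCF = 0.6 × 22,558.7 ≈ 13,535.2 × g
Your rotor: r = 120 mm = 12.0 cm
13,535.2 = 1.118 × 10⁻⁵ × 12 × N²
N² = 13,535.2 / (13.416 × 10⁻⁵) = 100,888,491
N ≈ √100,888,491 ≈ 10,044.3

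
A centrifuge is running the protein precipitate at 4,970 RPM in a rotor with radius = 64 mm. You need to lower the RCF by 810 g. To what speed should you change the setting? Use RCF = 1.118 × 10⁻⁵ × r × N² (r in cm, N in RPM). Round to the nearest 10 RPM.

3660 RPM

r = 64 mm = 6.4 cm
Current RCF = 1.118 × 10⁻⁵ × 6.4 × (4970)² = 1.118 × 10⁻⁵ × 6.4 × 24,700,900 ≈ 1,767.4 × g
Target RCF = 1,767.4 − 810 = 957.4 × g
N² = 957.4 / (7.1552 × 10⁻⁵) = 13,380,479
N ≈ √13,380,479 ≈ 3,657.9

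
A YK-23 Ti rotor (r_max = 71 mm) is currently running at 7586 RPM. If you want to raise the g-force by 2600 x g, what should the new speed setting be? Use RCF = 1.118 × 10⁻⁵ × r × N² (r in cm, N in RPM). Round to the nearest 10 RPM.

r = 71 mm = 7.1 cm
Current RCF = 1.118 × 10⁻⁵ × 7.1 × (7586)² = 1.118 × 10⁻⁵ × 7.1 × 57,547,396 ≈ 4,568 × g
Target RCF = 4,568 + 2,600 = 7,168 × g
N² = 7,168 / (7.9378 × 10⁻⁵) = 90,302,099
N ≈ √90,302,099 ≈ 9,502.7

N₂ ≈ 9500 RPM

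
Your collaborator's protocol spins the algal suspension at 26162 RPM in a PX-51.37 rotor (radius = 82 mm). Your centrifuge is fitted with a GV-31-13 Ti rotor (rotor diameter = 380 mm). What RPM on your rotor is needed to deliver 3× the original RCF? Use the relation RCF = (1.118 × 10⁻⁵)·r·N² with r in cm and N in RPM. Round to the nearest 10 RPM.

Original rotor: r = 82 mm = 8.2 cm
RCF_original = 1.118 × 10⁻⁵ × 8.2 × (26162)² = 1.118 × 10⁻⁵ × 8.2 × 684,450,244 ≈ 62,747.7 × g
Target RCF = 3 × 62,747.7 ≈ 188,243.1 × g
Your rotor: r = 380 mm / 2 = 190 mm = 19 cm
188,243.1 = 1.118 × 10⁻⁵ × 19 × N²
N² = 188,243.1 / (21.242 × 10⁻⁵) = 886,183,504
N ≈ √886,183,504 ≈ 29,768.8

≈ 29770 RPM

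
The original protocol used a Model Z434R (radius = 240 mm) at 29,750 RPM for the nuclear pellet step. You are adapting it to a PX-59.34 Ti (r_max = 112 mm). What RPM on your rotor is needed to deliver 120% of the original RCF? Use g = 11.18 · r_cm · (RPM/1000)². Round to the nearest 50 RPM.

Original rotor: r = 240 mm = 24.0 cm
RCF_original = 11.18 × 24 × (29.75)² = 11.18 × 24 × 885.0625 ≈ 237,480 × g
Target RCF = 1.2 × 237,480 ≈ 284,976 × g
Your rotor: r = 112 mm = 11.2 cm
284,976 = 11.18 × 11.2 × (N/1000)²
(N/1000)² = 284,976 / 125.216 = 2275.875
N = 1000 × √2275.875 ≈ 47,706.1

47700 RPM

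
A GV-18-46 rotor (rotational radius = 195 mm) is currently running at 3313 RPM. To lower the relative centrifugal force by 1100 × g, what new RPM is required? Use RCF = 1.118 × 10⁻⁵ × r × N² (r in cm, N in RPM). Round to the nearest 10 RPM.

2440 RPM

r = 195 mm = 19.5 cm
Current RCF = 1.118 × 10⁻⁵ × 19.5 × (3313)² = 1.118 × 10⁻⁵ × 19.5 × 10,975,969 ≈ 2,392.9 × g
Target RCF = 2,392.9 − 1,100 = 1,292.9 × g
N² = 1,292.9 / (21.801 × 10⁻⁵) = 5,930,462
N ≈ √5,930,462 ≈ 2,435.3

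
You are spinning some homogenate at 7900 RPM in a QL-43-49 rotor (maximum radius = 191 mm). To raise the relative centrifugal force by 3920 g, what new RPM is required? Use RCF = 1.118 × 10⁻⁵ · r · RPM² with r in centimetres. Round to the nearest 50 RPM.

9000 RPM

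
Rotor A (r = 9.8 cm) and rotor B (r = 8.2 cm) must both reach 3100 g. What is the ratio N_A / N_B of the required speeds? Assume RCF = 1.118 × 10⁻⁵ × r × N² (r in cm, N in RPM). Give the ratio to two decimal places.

0.91

At fixed RCF, N ∝ 1/√r, so N_A/N_B = √(r_B/r_A) = √(8.2/9.8) = √0.836735 = 0.9147.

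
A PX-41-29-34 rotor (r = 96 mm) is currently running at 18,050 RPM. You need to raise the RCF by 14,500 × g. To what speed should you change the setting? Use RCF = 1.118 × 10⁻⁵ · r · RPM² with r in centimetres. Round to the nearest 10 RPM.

r = 96 mm = 9.6 cm
Current RCF = 1.118 × 10⁻⁵ × 9.6 × (18050)² = 1.118 × 10⁻⁵ × 9.6 × 325,802,500 ≈ 34,967.7 × g
Target RCF = 34,967.7 + 14,500 = 49,467.7 × g
N² = 49,467.7 / (10.7328 × 10⁻⁵) = 460,902,095
N ≈ √460,902,095 ≈ 21,468.6

N₂ ≈ 21470 RPM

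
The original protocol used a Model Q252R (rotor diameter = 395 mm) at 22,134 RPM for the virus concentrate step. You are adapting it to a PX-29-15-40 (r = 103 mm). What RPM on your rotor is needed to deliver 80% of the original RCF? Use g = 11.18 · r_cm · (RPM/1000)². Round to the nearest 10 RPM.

27410 RPM

Original rotor: r = 395 mm / 2 = 197.5 mm = 19.75 cm
RCF_original = 11.18 × 19.75 × (22.134)² = 11.18 × 19.75 × 489.913956 ≈ 108,175.5 × g
Target RCF = 0.8 × 108,175.5 ≈ 86,540.4 × g
Your rotor: r = 103 mm = 10.3 cm
86,540.4 = 11.18 × 10.3 × (N/1000)²
(N/1000)² = 86,540.4 / 115.154 = 751.5188
N = 1000 × √751.5188 ≈ 27,413.8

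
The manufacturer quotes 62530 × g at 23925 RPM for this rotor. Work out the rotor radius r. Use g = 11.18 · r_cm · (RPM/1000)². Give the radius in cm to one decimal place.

r ≈ 9.8 cm

RCF = 11.18 × r × (N/1000)²
62530 = 11.18 × r × (23.925)²
r = 62530 / (11.18 × 572.405625) = 62530 / 6399.495 ≈ 9.771 cm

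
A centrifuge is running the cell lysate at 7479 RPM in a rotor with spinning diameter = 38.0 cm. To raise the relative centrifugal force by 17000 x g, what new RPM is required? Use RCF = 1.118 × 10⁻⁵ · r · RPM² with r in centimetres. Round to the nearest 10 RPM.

N₂ ≈ 11660 RPM

r = 38.0 / 2 = 19 cm
Current RCF = 1.118 × 10⁻⁵ × 19 × (7479)² = 1.118 × 10⁻⁵ × 19 × 55,935,441 ≈ 11,881.8 × g
Target RCF = 11,881.8 + 17,000 = 28,881.8 × g
N² = 28,881.8 / (21.242 × 10⁻⁵) = 135,965,540
N ≈ √135,965,540 ≈ 11,660.4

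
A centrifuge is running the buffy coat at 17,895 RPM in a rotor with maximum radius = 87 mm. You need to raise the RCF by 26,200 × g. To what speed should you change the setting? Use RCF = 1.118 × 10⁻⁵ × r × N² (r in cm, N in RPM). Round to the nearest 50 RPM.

r = 87 mm = 8.7 cm
Current RCF = 1.118 × 10⁻⁵ × 8.7 × (17895)² = 1.118 × 10⁻⁵ × 8.7 × 320,231,025 ≈ 31,147.6 × g
Target RCF = 31,147.6 + 26,200 = 57,347.6 × g
N² = 57,347.6 / (9.7266 × 10⁻⁵) = 589,595,542
N ≈ √589,595,542 ≈ 24,281.6

24300 RPM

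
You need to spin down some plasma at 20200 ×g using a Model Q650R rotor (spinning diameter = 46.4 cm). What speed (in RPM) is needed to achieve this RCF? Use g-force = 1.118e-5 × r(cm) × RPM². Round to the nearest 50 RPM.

N ≈ 8800 RPM

r = 46.4 / 2 = 23.2 cm
20,200 = 1.118 × 10⁻⁵ × 23.2 × N²
N² = 20,200 / (25.9376 × 10⁻⁵) = 77,879,218
N ≈ √77,879,218 ≈ 8,824.9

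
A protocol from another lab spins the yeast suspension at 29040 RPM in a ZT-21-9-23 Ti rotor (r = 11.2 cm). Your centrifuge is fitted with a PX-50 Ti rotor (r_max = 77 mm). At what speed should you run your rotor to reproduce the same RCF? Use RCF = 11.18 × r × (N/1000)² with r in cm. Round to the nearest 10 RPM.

≈ 35020 RPM

RCF_original = 11.18 × 11.2 × (29.04)² = 11.18 × 11.2 × 843.3216 ≈ 105,597.4 × g
Your rotor: r = 77 mm = 7.7 cm
105,597.4 = 11.18 × 7.7 × (N/1000)²
(N/1000)² = 105,597.4 / 86.086 = 1226.65
N = 1000 × √1226.65 ≈ 35,023.6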